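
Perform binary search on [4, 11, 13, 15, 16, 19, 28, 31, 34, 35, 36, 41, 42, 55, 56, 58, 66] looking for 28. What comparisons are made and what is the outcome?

Binary search for 28 in [4, 11, 13, 15, 16, 19, 28, 31, 34, 35, 36, 41, 42, 55, 56, 58, 66]:

lo=0, hi=16, mid=8, arr[mid]=34 -> 34 > 28, search left half
lo=0, hi=7, mid=3, arr[mid]=15 -> 15 < 28, search right half
lo=4, hi=7, mid=5, arr[mid]=19 -> 19 < 28, search right half
lo=6, hi=7, mid=6, arr[mid]=28 -> Found target at index 6!

Binary search finds 28 at index 6 after 4 comparisons. The search repeatedly halves the search space by comparing with the middle element.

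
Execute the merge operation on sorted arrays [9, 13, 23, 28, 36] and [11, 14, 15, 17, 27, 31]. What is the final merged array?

Merging process:

Compare 9 vs 11: take 9 from left. Merged: [9]
Compare 13 vs 11: take 11 from right. Merged: [9, 11]
Compare 13 vs 14: take 13 from left. Merged: [9, 11, 13]
Compare 23 vs 14: take 14 from right. Merged: [9, 11, 13, 14]
Compare 23 vs 15: take 15 from right. Merged: [9, 11, 13, 14, 15]
Compare 23 vs 17: take 17 from right. Merged: [9, 11, 13, 14, 15, 17]
Compare 23 vs 27: take 23 from left. Merged: [9, 11, 13, 14, 15, 17, 23]
Compare 28 vs 27: take 27 from right. Merged: [9, 11, 13, 14, 15, 17, 23, 27]
Compare 28 vs 31: take 28 from left. Merged: [9, 11, 13, 14, 15, 17, 23, 27, 28]
Compare 36 vs 31: take 31 from right. Merged: [9, 11, 13, 14, 15, 17, 23, 27, 28, 31]
Append remaining from left: [36]. Merged: [9, 11, 13, 14, 15, 17, 23, 27, 28, 31, 36]

Final merged array: [9, 11, 13, 14, 15, 17, 23, 27, 28, 31, 36]
Total comparisons: 10

The merged array is [9, 11, 13, 14, 15, 17, 23, 27, 28, 31, 36], requiring 10 comparisons. The merge step runs in O(n) time where n is the total number of elements.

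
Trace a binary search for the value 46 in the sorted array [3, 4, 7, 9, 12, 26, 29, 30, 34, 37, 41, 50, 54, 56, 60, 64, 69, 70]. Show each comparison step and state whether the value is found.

Binary search for 46 in [3, 4, 7, 9, 12, 26, 29, 30, 34, 37, 41, 50, 54, 56, 60, 64, 69, 70]:

lo=0, hi=17, mid=8, arr[mid]=34 -> 34 < 46, search right half
lo=9, hi=17, mid=13, arr[mid]=56 -> 56 > 46, search left half
lo=9, hi=12, mid=10, arr[mid]=41 -> 41 < 46, search right half
lo=11, hi=12, mid=11, arr[mid]=50 -> 50 > 46, search left half
lo=11 > hi=10, target 46 not found

Binary search determines that 46 is not in the array after 4 comparisons. The search space was exhausted without finding the target.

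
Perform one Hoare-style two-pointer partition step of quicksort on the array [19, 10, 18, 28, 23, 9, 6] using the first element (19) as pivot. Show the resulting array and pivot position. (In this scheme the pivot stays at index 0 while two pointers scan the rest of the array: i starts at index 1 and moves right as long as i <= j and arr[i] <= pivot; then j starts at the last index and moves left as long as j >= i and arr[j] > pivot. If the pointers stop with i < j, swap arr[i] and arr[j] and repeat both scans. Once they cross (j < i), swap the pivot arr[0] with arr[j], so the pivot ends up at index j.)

Hoare-style two-pointer partition with pivot = 19:

Initial array: [19, 10, 18, 28, 23, 9, 6]

Pointers start at i = 1, j = 6.
i stops at index 3 (arr[3]=28 > 19), j stops at index 6 (arr[6]=6 <= 19): swap arr[3] and arr[6], array becomes [19, 10, 18, 6, 23, 9, 28]
i stops at index 4 (arr[4]=23 > 19), j stops at index 5 (arr[5]=9 <= 19): swap arr[4] and arr[5], array becomes [19, 10, 18, 6, 9, 23, 28]
i ends at 5, j ends at 4: the pointers have crossed (j < i), so scanning stops.

Swap pivot arr[0] with arr[4] to place pivot at position 4: [9, 10, 18, 6, 19, 23, 28]
Pivot position: 4

After partitioning with pivot 19, the array becomes [9, 10, 18, 6, 19, 23, 28]. The pivot is placed at index 4. All elements to the left of the pivot are <= 19, and all elements to the right are > 19.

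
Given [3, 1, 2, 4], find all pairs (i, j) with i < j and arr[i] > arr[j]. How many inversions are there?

Finding inversions in [3, 1, 2, 4]:

(0, 1): arr[0]=3 > arr[1]=1
(0, 2): arr[0]=3 > arr[2]=2

Total inversions: 2

The array has 2 inversion(s): (0,1), (0,2). Each pair (i,j) satisfies i < j and arr[i] > arr[j].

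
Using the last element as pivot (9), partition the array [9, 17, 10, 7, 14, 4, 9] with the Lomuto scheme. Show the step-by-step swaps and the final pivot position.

Lomuto partition with pivot = 9:

Initial array: [9, 17, 10, 7, 14, 4, 9]

arr[0]=9 <= 9: swap with position 0, array becomes [9, 17, 10, 7, 14, 4, 9]
arr[1]=17 > 9: no swap
arr[2]=10 > 9: no swap
arr[3]=7 <= 9: swap with position 1, array becomes [9, 7, 10, 17, 14, 4, 9]
arr[4]=14 > 9: no swap
arr[5]=4 <= 9: swap with position 2, array becomes [9, 7, 4, 17, 14, 10, 9]

Place pivot at position 3: [9, 7, 4, 9, 14, 10, 17]
Pivot position: 3

After partitioning with pivot 9, the array becomes [9, 7, 4, 9, 14, 10, 17]. The pivot is placed at index 3. All elements to the left of the pivot are <= 9, and all elements to the right are > 9.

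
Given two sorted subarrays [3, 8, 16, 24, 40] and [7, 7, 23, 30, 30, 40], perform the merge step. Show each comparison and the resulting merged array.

Merging process:

Compare 3 vs 7: take 3 from left. Merged: [3]
Compare 8 vs 7: take 7 from right. Merged: [3, 7]
Compare 8 vs 7: take 7 from right. Merged: [3, 7, 7]
Compare 8 vs 23: take 8 from left. Merged: [3, 7, 7, 8]
Compare 16 vs 23: take 16 from left. Merged: [3, 7, 7, 8, 16]
Compare 24 vs 23: take 23 from right. Merged: [3, 7, 7, 8, 16, 23]
Compare 24 vs 30: take 24 from left. Merged: [3, 7, 7, 8, 16, 23, 24]
Compare 40 vs 30: take 30 from right. Merged: [3, 7, 7, 8, 16, 23, 24, 30]
Compare 40 vs 30: take 30 from right. Merged: [3, 7, 7, 8, 16, 23, 24, 30, 30]
Compare 40 vs 40: take 40 from left. Merged: [3, 7, 7, 8, 16, 23, 24, 30, 30, 40]
Append remaining from right: [40]. Merged: [3, 7, 7, 8, 16, 23, 24, 30, 30, 40, 40]

Final merged array: [3, 7, 7, 8, 16, 23, 24, 30, 30, 40, 40]
Total comparisons: 10

The merged array is [3, 7, 7, 8, 16, 23, 24, 30, 30, 40, 40], requiring 10 comparisons. The merge step runs in O(n) time where n is the total number of elements.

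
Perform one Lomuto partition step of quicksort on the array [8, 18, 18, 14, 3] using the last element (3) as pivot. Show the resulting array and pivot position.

Lomuto partition with pivot = 3:

Initial array: [8, 18, 18, 14, 3]

arr[0]=8 > 3: no swap
arr[1]=18 > 3: no swap
arr[2]=18 > 3: no swap
arr[3]=14 > 3: no swap

Place pivot at position 0: [3, 18, 18, 14, 8]
Pivot position: 0

After partitioning with pivot 3, the array becomes [3, 18, 18, 14, 8]. The pivot is placed at index 0. All elements to the left of the pivot are <= 3, and all elements to the right are > 3.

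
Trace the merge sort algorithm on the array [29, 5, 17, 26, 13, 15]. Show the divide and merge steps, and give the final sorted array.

Merge sort trace:

Split: [29, 5, 17, 26, 13, 15] -> [29, 5, 17] and [26, 13, 15]
  Split: [29, 5, 17] -> [29] and [5, 17]
    Split: [5, 17] -> [5] and [17]
    Merge: [5] + [17] -> [5, 17]
  Merge: [29] + [5, 17] -> [5, 17, 29]
  Split: [26, 13, 15] -> [26] and [13, 15]
    Split: [13, 15] -> [13] and [15]
    Merge: [13] + [15] -> [13, 15]
  Merge: [26] + [13, 15] -> [13, 15, 26]
Merge: [5, 17, 29] + [13, 15, 26] -> [5, 13, 15, 17, 26, 29]

Final sorted array: [5, 13, 15, 17, 26, 29]

The merge sort proceeds by recursively splitting the array and merging sorted halves.
After all merges, the sorted array is [5, 13, 15, 17, 26, 29].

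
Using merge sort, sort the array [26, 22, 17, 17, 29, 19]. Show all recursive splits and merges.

Merge sort trace:

Split: [26, 22, 17, 17, 29, 19] -> [26, 22, 17] and [17, 29, 19]
  Split: [26, 22, 17] -> [26] and [22, 17]
    Split: [22, 17] -> [22] and [17]
    Merge: [22] + [17] -> [17, 22]
  Merge: [26] + [17, 22] -> [17, 22, 26]
  Split: [17, 29, 19] -> [17] and [29, 19]
    Split: [29, 19] -> [29] and [19]
    Merge: [29] + [19] -> [19, 29]
  Merge: [17] + [19, 29] -> [17, 19, 29]
Merge: [17, 22, 26] + [17, 19, 29] -> [17, 17, 19, 22, 26, 29]

Final sorted array: [17, 17, 19, 22, 26, 29]

The merge sort proceeds by recursively splitting the array and merging sorted halves.
After all merges, the sorted array is [17, 17, 19, 22, 26, 29].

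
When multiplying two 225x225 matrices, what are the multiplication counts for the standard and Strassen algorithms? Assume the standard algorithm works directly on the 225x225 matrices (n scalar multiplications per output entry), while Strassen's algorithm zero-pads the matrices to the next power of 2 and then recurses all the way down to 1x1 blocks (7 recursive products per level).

Matrix multiplication for 225x225 matrices:

Strassen's algorithm requires power-of-2 dimensions. Pad 225x225 to 256x256 (next power of 2).

Standard algorithm: 225^3 = 11390625 multiplications
Strassen's algorithm: 7^(log2(256)) = 7^8 = 5764801 multiplications
Savings: 11390625 - 5764801 = 5625824 multiplications

Standard: 11390625 multiplications (225^3). Strassen: 5764801 multiplications (7^8, after padding to 256x256). Strassen reduces 8 recursive multiplications to 7 at each level.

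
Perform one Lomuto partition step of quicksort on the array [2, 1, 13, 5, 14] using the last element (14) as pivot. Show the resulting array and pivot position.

Lomuto partition with pivot = 14:

Initial array: [2, 1, 13, 5, 14]

arr[0]=2 <= 14: swap with position 0, array becomes [2, 1, 13, 5, 14]
arr[1]=1 <= 14: swap with position 1, array becomes [2, 1, 13, 5, 14]
arr[2]=13 <= 14: swap with position 2, array becomes [2, 1, 13, 5, 14]
arr[3]=5 <= 14: swap with position 3, array becomes [2, 1, 13, 5, 14]

Place pivot at position 4: [2, 1, 13, 5, 14]
Pivot position: 4

After partitioning with pivot 14, the array becomes [2, 1, 13, 5, 14]. The pivot is placed at index 4. All elements to the left of the pivot are <= 14, and all elements to the right are > 14.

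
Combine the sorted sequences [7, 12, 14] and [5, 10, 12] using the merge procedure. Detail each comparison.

Merging process:

Compare 7 vs 5: take 5 from right. Merged: [5]
Compare 7 vs 10: take 7 from left. Merged: [5, 7]
Compare 12 vs 10: take 10 from right. Merged: [5, 7, 10]
Compare 12 vs 12: take 12 from left. Merged: [5, 7, 10, 12]
Compare 14 vs 12: take 12 from right. Merged: [5, 7, 10, 12, 12]
Append remaining from left: [14]. Merged: [5, 7, 10, 12, 12, 14]

Final merged array: [5, 7, 10, 12, 12, 14]
Total comparisons: 5

The merged array is [5, 7, 10, 12, 12, 14], requiring 5 comparisons. The merge step runs in O(n) time where n is the total number of elements.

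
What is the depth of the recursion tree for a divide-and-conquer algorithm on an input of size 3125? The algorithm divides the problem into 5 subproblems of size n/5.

For divide and conquer with division factor 5:

Problem sizes at each level:
Level 0: 3125
Level 1: 625
Level 2: 125
Level 3: 25
Level 4: 5
Level 5: 1

The root is level 0 and the size-1 base case is level 5 (the tree spans levels 0 through 5, i.e. 6 levels counting the root), so the depth is the number of divisions: log_5(3125) = 5

The recursion tree depth is log_5(3125) = 5. At each level, the problem size is divided by 5, so it takes 5 divisions to reduce to a base case of size 1. The algorithm makes 5 recursive calls at each level.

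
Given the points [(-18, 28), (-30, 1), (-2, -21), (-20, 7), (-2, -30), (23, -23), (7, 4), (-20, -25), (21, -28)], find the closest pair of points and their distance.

Computing all pairwise distances among 9 points:

d((-18, 28), (-30, 1)) = 29.5466
d((-18, 28), (-2, -21)) = 51.5461
d((-18, 28), (-20, 7)) = 21.095
d((-18, 28), (-2, -30)) = 60.1664
d((-18, 28), (23, -23)) = 65.437
d((-18, 28), (7, 4)) = 34.6554
d((-18, 28), (-20, -25)) = 53.0377
d((-18, 28), (21, -28)) = 68.2422
d((-30, 1), (-2, -21)) = 35.609
d((-30, 1), (-20, 7)) = 11.6619
d((-30, 1), (-2, -30)) = 41.7732
d((-30, 1), (23, -23)) = 58.1808
d((-30, 1), (7, 4)) = 37.1214
d((-30, 1), (-20, -25)) = 27.8568
d((-30, 1), (21, -28)) = 58.6686
d((-2, -21), (-20, 7)) = 33.2866
d((-2, -21), (-2, -30)) = 9.0
d((-2, -21), (23, -23)) = 25.0799
d((-2, -21), (7, 4)) = 26.5707
d((-2, -21), (-20, -25)) = 18.4391
d((-2, -21), (21, -28)) = 24.0416
d((-20, 7), (-2, -30)) = 41.1461
d((-20, 7), (23, -23)) = 52.4309
d((-20, 7), (7, 4)) = 27.1662
d((-20, 7), (-20, -25)) = 32.0
d((-20, 7), (21, -28)) = 53.9073
d((-2, -30), (23, -23)) = 25.9615
d((-2, -30), (7, 4)) = 35.171
d((-2, -30), (-20, -25)) = 18.6815
d((-2, -30), (21, -28)) = 23.0868
d((23, -23), (7, 4)) = 31.3847
d((23, -23), (-20, -25)) = 43.0465
d((23, -23), (21, -28)) = 5.3852 <-- minimum
d((7, 4), (-20, -25)) = 39.6232
d((7, 4), (21, -28)) = 34.9285
d((-20, -25), (21, -28)) = 41.1096

Closest pair: (23, -23) and (21, -28) with distance 5.3852

The closest pair is (23, -23) and (21, -28) with Euclidean distance 5.3852. For 9 points, brute-force pairwise comparison is shown above. For large n, the divide-and-conquer algorithm (sort by x, recurse on halves, check the dividing strip) achieves O(n log n).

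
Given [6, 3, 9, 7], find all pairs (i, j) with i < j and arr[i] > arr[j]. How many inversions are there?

Finding inversions in [6, 3, 9, 7]:

(0, 1): arr[0]=6 > arr[1]=3
(2, 3): arr[2]=9 > arr[3]=7

Total inversions: 2

The array has 2 inversion(s): (0,1), (2,3). Each pair (i,j) satisfies i < j and arr[i] > arr[j].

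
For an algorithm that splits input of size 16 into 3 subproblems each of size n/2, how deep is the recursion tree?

For divide and conquer with division factor 2:

Problem sizes at each level:
Level 0: 16
Level 1: 8
Level 2: 4
Level 3: 2
Level 4: 1

The root is level 0 and the size-1 base case is level 4 (the tree spans levels 0 through 4, i.e. 5 levels counting the root), so the depth is the number of divisions: log_2(16) = 4

The recursion tree depth is log_2(16) = 4. At each level, the problem size is divided by 2, so it takes 4 divisions to reduce to a base case of size 1. The algorithm makes 3 recursive calls at each level.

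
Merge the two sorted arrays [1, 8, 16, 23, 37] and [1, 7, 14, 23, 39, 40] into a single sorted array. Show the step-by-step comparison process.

Merging process:

Compare 1 vs 1: take 1 from left. Merged: [1]
Compare 8 vs 1: take 1 from right. Merged: [1, 1]
Compare 8 vs 7: take 7 from right. Merged: [1, 1, 7]
Compare 8 vs 14: take 8 from left. Merged: [1, 1, 7, 8]
Compare 16 vs 14: take 14 from right. Merged: [1, 1, 7, 8, 14]
Compare 16 vs 23: take 16 from left. Merged: [1, 1, 7, 8, 14, 16]
Compare 23 vs 23: take 23 from left. Merged: [1, 1, 7, 8, 14, 16, 23]
Compare 37 vs 23: take 23 from right. Merged: [1, 1, 7, 8, 14, 16, 23, 23]
Compare 37 vs 39: take 37 from left. Merged: [1, 1, 7, 8, 14, 16, 23, 23, 37]
Append remaining from right: [39, 40]. Merged: [1, 1, 7, 8, 14, 16, 23, 23, 37, 39, 40]

Final merged array: [1, 1, 7, 8, 14, 16, 23, 23, 37, 39, 40]
Total comparisons: 9

The merged array is [1, 1, 7, 8, 14, 16, 23, 23, 37, 39, 40], requiring 9 comparisons. The merge step runs in O(n) time where n is the total number of elements.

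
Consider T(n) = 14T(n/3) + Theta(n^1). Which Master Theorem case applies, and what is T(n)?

Master Theorem for T(n) = 14T(n/3) + O(n^1):

a = 14, b = 3, c = 1
log_b(a) = log_3(14) = 2.4022

Case 1: c = 1 < log_3(14) = 2.4022
T(n) = O(n^(log_3 14))

For T(n) = 14T(n/3) + O(n^1): log_3(14) = 2.4022. This is Case 1 of the Master Theorem (c < log_b(a), work dominated by leaves), giving O(n^(log_3 14)).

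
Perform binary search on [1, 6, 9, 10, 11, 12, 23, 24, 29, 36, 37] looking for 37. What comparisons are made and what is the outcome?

Binary search for 37 in [1, 6, 9, 10, 11, 12, 23, 24, 29, 36, 37]:

lo=0, hi=10, mid=5, arr[mid]=12 -> 12 < 37, search right half
lo=6, hi=10, mid=8, arr[mid]=29 -> 29 < 37, search right half
lo=9, hi=10, mid=9, arr[mid]=36 -> 36 < 37, search right half
lo=10, hi=10, mid=10, arr[mid]=37 -> Found target at index 10!

Binary search finds 37 at index 10 after 4 comparisons. The search repeatedly halves the search space by comparing with the middle element.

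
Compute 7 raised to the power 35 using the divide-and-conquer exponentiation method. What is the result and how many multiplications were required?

Computing 7^35 by squaring (build up from 7^1; each line after the first costs one multiplication):

7^1 = 7
7^2 = (7^1)^2 = 7^2 = 49
7^4 = (7^2)^2 = 49^2 = 2401
7^8 = (7^4)^2 = 2401^2 = 5764801
7^16 = (7^8)^2 = 5764801^2 = 33232930569601
7^17 = 7 * 7^16 = 7 * 33232930569601 = 232630513987207
7^34 = (7^17)^2 = 232630513987207^2 = 54116956037952111668959660849
7^35 = 7 * 7^34 = 7 * 54116956037952111668959660849 = 378818692265664781682717625943

Result: 378818692265664781682717625943
Multiplications needed: 7 (7 lines after 7^1)

7^35 = 378818692265664781682717625943. Using exponentiation by squaring, this requires 7 multiplications. The key idea: if the exponent is even, square the half-power; if odd, multiply by the base once.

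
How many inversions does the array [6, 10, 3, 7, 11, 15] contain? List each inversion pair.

Finding inversions in [6, 10, 3, 7, 11, 15]:

(0, 2): arr[0]=6 > arr[2]=3
(1, 2): arr[1]=10 > arr[2]=3
(1, 3): arr[1]=10 > arr[3]=7

Total inversions: 3

The array has 3 inversion(s): (0,2), (1,2), (1,3). Each pair (i,j) satisfies i < j and arr[i] > arr[j].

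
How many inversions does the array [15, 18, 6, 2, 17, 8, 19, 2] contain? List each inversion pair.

Finding inversions in [15, 18, 6, 2, 17, 8, 19, 2]:

(0, 2): arr[0]=15 > arr[2]=6
(0, 3): arr[0]=15 > arr[3]=2
(0, 5): arr[0]=15 > arr[5]=8
(0, 7): arr[0]=15 > arr[7]=2
(1, 2): arr[1]=18 > arr[2]=6
(1, 3): arr[1]=18 > arr[3]=2
(1, 4): arr[1]=18 > arr[4]=17
(1, 5): arr[1]=18 > arr[5]=8
(1, 7): arr[1]=18 > arr[7]=2
(2, 3): arr[2]=6 > arr[3]=2
(2, 7): arr[2]=6 > arr[7]=2
(4, 5): arr[4]=17 > arr[5]=8
(4, 7): arr[4]=17 > arr[7]=2
(5, 7): arr[5]=8 > arr[7]=2
(6, 7): arr[6]=19 > arr[7]=2

Total inversions: 15

The array has 15 inversion(s): (0,2), (0,3), (0,5), (0,7), (1,2), (1,3), (1,4), (1,5), (1,7), (2,3), (2,7), (4,5), (4,7), (5,7), (6,7). Each pair (i,j) satisfies i < j and arr[i] > arr[j].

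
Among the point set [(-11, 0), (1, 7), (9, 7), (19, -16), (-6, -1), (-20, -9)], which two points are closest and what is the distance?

Computing all pairwise distances among 6 points:

d((-11, 0), (1, 7)) = 13.8924
d((-11, 0), (9, 7)) = 21.1896
d((-11, 0), (19, -16)) = 34.0
d((-11, 0), (-6, -1)) = 5.099 <-- minimum
d((-11, 0), (-20, -9)) = 12.7279
d((1, 7), (9, 7)) = 8.0
d((1, 7), (19, -16)) = 29.2062
d((1, 7), (-6, -1)) = 10.6301
d((1, 7), (-20, -9)) = 26.4008
d((9, 7), (19, -16)) = 25.0799
d((9, 7), (-6, -1)) = 17.0
d((9, 7), (-20, -9)) = 33.121
d((19, -16), (-6, -1)) = 29.1548
d((19, -16), (-20, -9)) = 39.6232
d((-6, -1), (-20, -9)) = 16.1245

Closest pair: (-11, 0) and (-6, -1) with distance 5.099

The closest pair is (-11, 0) and (-6, -1) with Euclidean distance 5.099. For 6 points, brute-force pairwise comparison is shown above. For large n, the divide-and-conquer algorithm (sort by x, recurse on halves, check the dividing strip) achieves O(n log n).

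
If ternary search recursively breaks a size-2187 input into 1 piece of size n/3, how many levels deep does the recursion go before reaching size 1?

For divide and conquer with division factor 3:

Problem sizes at each level:
Level 0: 2187
Level 1: 729
Level 2: 243
Level 3: 81
Level 4: 27
Level 5: 9
Level 6: 3
Level 7: 1

The root is level 0 and the size-1 base case is level 7 (the tree spans levels 0 through 7, i.e. 8 levels counting the root), so the depth is the number of divisions: log_3(2187) = 7

The recursion tree depth is log_3(2187) = 7. At each level, the problem size is divided by 3, so it takes 7 divisions to reduce to a base case of size 1. The algorithm makes 1 recursive call at each level.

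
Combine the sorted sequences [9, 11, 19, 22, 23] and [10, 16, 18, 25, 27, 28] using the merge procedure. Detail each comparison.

Merging process:

Compare 9 vs 10: take 9 from left. Merged: [9]
Compare 11 vs 10: take 10 from right. Merged: [9, 10]
Compare 11 vs 16: take 11 from left. Merged: [9, 10, 11]
Compare 19 vs 16: take 16 from right. Merged: [9, 10, 11, 16]
Compare 19 vs 18: take 18 from right. Merged: [9, 10, 11, 16, 18]
Compare 19 vs 25: take 19 from left. Merged: [9, 10, 11, 16, 18, 19]
Compare 22 vs 25: take 22 from left. Merged: [9, 10, 11, 16, 18, 19, 22]
Compare 23 vs 25: take 23 from left. Merged: [9, 10, 11, 16, 18, 19, 22, 23]
Append remaining from right: [25, 27, 28]. Merged: [9, 10, 11, 16, 18, 19, 22, 23, 25, 27, 28]

Final merged array: [9, 10, 11, 16, 18, 19, 22, 23, 25, 27, 28]
Total comparisons: 8

The merged array is [9, 10, 11, 16, 18, 19, 22, 23, 25, 27, 28], requiring 8 comparisons. The merge step runs in O(n) time where n is the total number of elements.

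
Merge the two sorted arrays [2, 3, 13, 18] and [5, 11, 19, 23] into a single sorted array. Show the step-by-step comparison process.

Merging process:

Compare 2 vs 5: take 2 from left. Merged: [2]
Compare 3 vs 5: take 3 from left. Merged: [2, 3]
Compare 13 vs 5: take 5 from right. Merged: [2, 3, 5]
Compare 13 vs 11: take 11 from right. Merged: [2, 3, 5, 11]
Compare 13 vs 19: take 13 from left. Merged: [2, 3, 5, 11, 13]
Compare 18 vs 19: take 18 from left. Merged: [2, 3, 5, 11, 13, 18]
Append remaining from right: [19, 23]. Merged: [2, 3, 5, 11, 13, 18, 19, 23]

Final merged array: [2, 3, 5, 11, 13, 18, 19, 23]
Total comparisons: 6

The merged array is [2, 3, 5, 11, 13, 18, 19, 23], requiring 6 comparisons. The merge step runs in O(n) time where n is the total number of elements.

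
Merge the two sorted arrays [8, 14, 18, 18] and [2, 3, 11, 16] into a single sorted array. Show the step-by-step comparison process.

Merging process:

Compare 8 vs 2: take 2 from right. Merged: [2]
Compare 8 vs 3: take 3 from right. Merged: [2, 3]
Compare 8 vs 11: take 8 from left. Merged: [2, 3, 8]
Compare 14 vs 11: take 11 from right. Merged: [2, 3, 8, 11]
Compare 14 vs 16: take 14 from left. Merged: [2, 3, 8, 11, 14]
Compare 18 vs 16: take 16 from right. Merged: [2, 3, 8, 11, 14, 16]
Append remaining from left: [18, 18]. Merged: [2, 3, 8, 11, 14, 16, 18, 18]

Final merged array: [2, 3, 8, 11, 14, 16, 18, 18]
Total comparisons: 6

The merged array is [2, 3, 8, 11, 14, 16, 18, 18], requiring 6 comparisons. The merge step runs in O(n) time where n is the total number of elements.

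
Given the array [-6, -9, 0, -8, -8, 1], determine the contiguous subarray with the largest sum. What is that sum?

Using Kadane's algorithm on [-6, -9, 0, -8, -8, 1]:

Scanning through the array:
Position 1 (value -9): max_ending_here = -9, max_so_far = -6
Position 2 (value 0): max_ending_here = 0, max_so_far = 0
Position 3 (value -8): max_ending_here = -8, max_so_far = 0
Position 4 (value -8): max_ending_here = -8, max_so_far = 0
Position 5 (value 1): max_ending_here = 1, max_so_far = 1

Maximum subarray: [1]
Maximum sum: 1

The maximum subarray is [1] with sum 1. This subarray runs from index 5 to index 5.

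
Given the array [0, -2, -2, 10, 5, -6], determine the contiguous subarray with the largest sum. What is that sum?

Using Kadane's algorithm on [0, -2, -2, 10, 5, -6]:

Scanning through the array:
Position 1 (value -2): max_ending_here = -2, max_so_far = 0
Position 2 (value -2): max_ending_here = -2, max_so_far = 0
Position 3 (value 10): max_ending_here = 10, max_so_far = 10
Position 4 (value 5): max_ending_here = 15, max_so_far = 15
Position 5 (value -6): max_ending_here = 9, max_so_far = 15

Maximum subarray: [10, 5]
Maximum sum: 15

The maximum subarray is [10, 5] with sum 15. This subarray runs from index 3 to index 4.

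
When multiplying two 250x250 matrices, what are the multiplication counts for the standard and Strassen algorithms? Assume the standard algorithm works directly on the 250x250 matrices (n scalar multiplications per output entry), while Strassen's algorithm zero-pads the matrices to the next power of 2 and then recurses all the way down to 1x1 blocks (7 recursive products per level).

Matrix multiplication for 250x250 matrices:

Strassen's algorithm requires power-of-2 dimensions. Pad 250x250 to 256x256 (next power of 2).

Standard algorithm: 250^3 = 15625000 multiplications
Strassen's algorithm: 7^(log2(256)) = 7^8 = 5764801 multiplications
Savings: 15625000 - 5764801 = 9860199 multiplications

Standard: 15625000 multiplications (250^3). Strassen: 5764801 multiplications (7^8, after padding to 256x256). Strassen reduces 8 recursive multiplications to 7 at each level.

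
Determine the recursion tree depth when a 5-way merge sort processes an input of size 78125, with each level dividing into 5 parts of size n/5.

For divide and conquer with division factor 5:

Problem sizes at each level:
Level 0: 78125
Level 1: 15625
Level 2: 3125
Level 3: 625
Level 4: 125
Level 5: 25
Level 6: 5
Level 7: 1

The root is level 0 and the size-1 base case is level 7 (the tree spans levels 0 through 7, i.e. 8 levels counting the root), so the depth is the number of divisions: log_5(78125) = 7

The recursion tree depth is log_5(78125) = 7. At each level, the problem size is divided by 5, so it takes 7 divisions to reduce to a base case of size 1. The algorithm makes 5 recursive calls at each level.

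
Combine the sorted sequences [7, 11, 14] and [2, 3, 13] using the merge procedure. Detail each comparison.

Merging process:

Compare 7 vs 2: take 2 from right. Merged: [2]
Compare 7 vs 3: take 3 from right. Merged: [2, 3]
Compare 7 vs 13: take 7 from left. Merged: [2, 3, 7]
Compare 11 vs 13: take 11 from left. Merged: [2, 3, 7, 11]
Compare 14 vs 13: take 13 from right. Merged: [2, 3, 7, 11, 13]
Append remaining from left: [14]. Merged: [2, 3, 7, 11, 13, 14]

Final merged array: [2, 3, 7, 11, 13, 14]
Total comparisons: 5

The merged array is [2, 3, 7, 11, 13, 14], requiring 5 comparisons. The merge step runs in O(n) time where n is the total number of elements.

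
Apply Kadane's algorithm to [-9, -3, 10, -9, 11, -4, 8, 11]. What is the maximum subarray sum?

Using Kadane's algorithm on [-9, -3, 10, -9, 11, -4, 8, 11]:

Scanning through the array:
Position 1 (value -3): max_ending_here = -3, max_so_far = -3
Position 2 (value 10): max_ending_here = 10, max_so_far = 10
Position 3 (value -9): max_ending_here = 1, max_so_far = 10
Position 4 (value 11): max_ending_here = 12, max_so_far = 12
Position 5 (value -4): max_ending_here = 8, max_so_far = 12
Position 6 (value 8): max_ending_here = 16, max_so_far = 16
Position 7 (value 11): max_ending_here = 27, max_so_far = 27

Maximum subarray: [10, -9, 11, -4, 8, 11]
Maximum sum: 27

The maximum subarray is [10, -9, 11, -4, 8, 11] with sum 27. This subarray runs from index 2 to index 7.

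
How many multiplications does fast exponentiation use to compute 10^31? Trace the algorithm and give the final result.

Computing 10^31 by squaring (build up from 10^1; each line after the first costs one multiplication):

10^1 = 10
10^2 = (10^1)^2 = 10^2 = 100
10^3 = 10 * 10^2 = 10 * 100 = 1000
10^6 = (10^3)^2 = 1000^2 = 1000000
10^7 = 10 * 10^6 = 10 * 1000000 = 10000000
10^14 = (10^7)^2 = 10000000^2 = 100000000000000
10^15 = 10 * 10^14 = 10 * 100000000000000 = 1000000000000000
10^30 = (10^15)^2 = 1000000000000000^2 = 1000000000000000000000000000000
10^31 = 10 * 10^30 = 10 * 1000000000000000000000000000000 = 10000000000000000000000000000000

Result: 10000000000000000000000000000000
Multiplications needed: 8 (8 lines after 10^1)

10^31 = 10000000000000000000000000000000. Using exponentiation by squaring, this requires 8 multiplications. The key idea: if the exponent is even, square the half-power; if odd, multiply by the base once.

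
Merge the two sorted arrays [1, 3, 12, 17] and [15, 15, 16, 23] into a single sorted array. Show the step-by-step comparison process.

Merging process:

Compare 1 vs 15: take 1 from left. Merged: [1]
Compare 3 vs 15: take 3 from left. Merged: [1, 3]
Compare 12 vs 15: take 12 from left. Merged: [1, 3, 12]
Compare 17 vs 15: take 15 from right. Merged: [1, 3, 12, 15]
Compare 17 vs 15: take 15 from right. Merged: [1, 3, 12, 15, 15]
Compare 17 vs 16: take 16 from right. Merged: [1, 3, 12, 15, 15, 16]
Compare 17 vs 23: take 17 from left. Merged: [1, 3, 12, 15, 15, 16, 17]
Append remaining from right: [23]. Merged: [1, 3, 12, 15, 15, 16, 17, 23]

Final merged array: [1, 3, 12, 15, 15, 16, 17, 23]
Total comparisons: 7

The merged array is [1, 3, 12, 15, 15, 16, 17, 23], requiring 7 comparisons. The merge step runs in O(n) time where n is the total number of elements.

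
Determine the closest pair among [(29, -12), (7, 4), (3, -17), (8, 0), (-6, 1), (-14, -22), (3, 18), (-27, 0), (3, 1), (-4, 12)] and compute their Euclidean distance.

Computing all pairwise distances among 10 points:

d((29, -12), (7, 4)) = 27.2029
d((29, -12), (3, -17)) = 26.4764
d((29, -12), (8, 0)) = 24.1868
d((29, -12), (-6, 1)) = 37.3363
d((29, -12), (-14, -22)) = 44.1475
d((29, -12), (3, 18)) = 39.6989
d((29, -12), (-27, 0)) = 57.2713
d((29, -12), (3, 1)) = 29.0689
d((29, -12), (-4, 12)) = 40.8044
d((7, 4), (3, -17)) = 21.3776
d((7, 4), (8, 0)) = 4.1231 <-- minimum
d((7, 4), (-6, 1)) = 13.3417
d((7, 4), (-14, -22)) = 33.4215
d((7, 4), (3, 18)) = 14.5602
d((7, 4), (-27, 0)) = 34.2345
d((7, 4), (3, 1)) = 5.0
d((7, 4), (-4, 12)) = 13.6015
d((3, -17), (8, 0)) = 17.72
d((3, -17), (-6, 1)) = 20.1246
d((3, -17), (-14, -22)) = 17.72
d((3, -17), (3, 18)) = 35.0
d((3, -17), (-27, 0)) = 34.4819
d((3, -17), (3, 1)) = 18.0
d((3, -17), (-4, 12)) = 29.8329
d((8, 0), (-6, 1)) = 14.0357
d((8, 0), (-14, -22)) = 31.1127
d((8, 0), (3, 18)) = 18.6815
d((8, 0), (-27, 0)) = 35.0
d((8, 0), (3, 1)) = 5.099
d((8, 0), (-4, 12)) = 16.9706
d((-6, 1), (-14, -22)) = 24.3516
d((-6, 1), (3, 18)) = 19.2354
d((-6, 1), (-27, 0)) = 21.0238
d((-6, 1), (3, 1)) = 9.0
d((-6, 1), (-4, 12)) = 11.1803
d((-14, -22), (3, 18)) = 43.4626
d((-14, -22), (-27, 0)) = 25.5539
d((-14, -22), (3, 1)) = 28.6007
d((-14, -22), (-4, 12)) = 35.4401
d((3, 18), (-27, 0)) = 34.9857
d((3, 18), (3, 1)) = 17.0
d((3, 18), (-4, 12)) = 9.2195
d((-27, 0), (3, 1)) = 30.0167
d((-27, 0), (-4, 12)) = 25.9422
d((3, 1), (-4, 12)) = 13.0384

Closest pair: (7, 4) and (8, 0) with distance 4.1231

The closest pair is (7, 4) and (8, 0) with Euclidean distance 4.1231. For 10 points, brute-force pairwise comparison is shown above. For large n, the divide-and-conquer algorithm (sort by x, recurse on halves, check the dividing strip) achieves O(n log n).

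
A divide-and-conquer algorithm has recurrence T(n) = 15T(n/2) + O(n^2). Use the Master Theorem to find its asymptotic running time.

Master Theorem for T(n) = 15T(n/2) + O(n^2):

a = 15, b = 2, c = 2
log_b(a) = log_2(15) = 3.9069

Case 1: c = 2 < log_2(15) = 3.9069
T(n) = O(n^(log_2 15))

For T(n) = 15T(n/2) + O(n^2): log_2(15) = 3.9069. This is Case 1 of the Master Theorem (c < log_b(a), work dominated by leaves), giving O(n^(log_2 15)).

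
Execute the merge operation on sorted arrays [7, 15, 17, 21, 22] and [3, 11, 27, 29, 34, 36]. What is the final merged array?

Merging process:

Compare 7 vs 3: take 3 from right. Merged: [3]
Compare 7 vs 11: take 7 from left. Merged: [3, 7]
Compare 15 vs 11: take 11 from right. Merged: [3, 7, 11]
Compare 15 vs 27: take 15 from left. Merged: [3, 7, 11, 15]
Compare 17 vs 27: take 17 from left. Merged: [3, 7, 11, 15, 17]
Compare 21 vs 27: take 21 from left. Merged: [3, 7, 11, 15, 17, 21]
Compare 22 vs 27: take 22 from left. Merged: [3, 7, 11, 15, 17, 21, 22]
Append remaining from right: [27, 29, 34, 36]. Merged: [3, 7, 11, 15, 17, 21, 22, 27, 29, 34, 36]

Final merged array: [3, 7, 11, 15, 17, 21, 22, 27, 29, 34, 36]
Total comparisons: 7

The merged array is [3, 7, 11, 15, 17, 21, 22, 27, 29, 34, 36], requiring 7 comparisons. The merge step runs in O(n) time where n is the total number of elements.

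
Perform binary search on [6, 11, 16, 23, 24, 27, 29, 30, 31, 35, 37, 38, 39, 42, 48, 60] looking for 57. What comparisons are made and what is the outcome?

Binary search for 57 in [6, 11, 16, 23, 24, 27, 29, 30, 31, 35, 37, 38, 39, 42, 48, 60]:

lo=0, hi=15, mid=7, arr[mid]=30 -> 30 < 57, search right half
lo=8, hi=15, mid=11, arr[mid]=38 -> 38 < 57, search right half
lo=12, hi=15, mid=13, arr[mid]=42 -> 42 < 57, search right half
lo=14, hi=15, mid=14, arr[mid]=48 -> 48 < 57, search right half
lo=15, hi=15, mid=15, arr[mid]=60 -> 60 > 57, search left half
lo=15 > hi=14, target 57 not found

Binary search determines that 57 is not in the array after 5 comparisons. The search space was exhausted without finding the target.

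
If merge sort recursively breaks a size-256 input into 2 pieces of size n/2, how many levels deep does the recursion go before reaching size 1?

For divide and conquer with division factor 2:

Problem sizes at each level:
Level 0: 256
Level 1: 128
Level 2: 64
Level 3: 32
Level 4: 16
Level 5: 8
Level 6: 4
Level 7: 2
Level 8: 1

The root is level 0 and the size-1 base case is level 8 (the tree spans levels 0 through 8, i.e. 9 levels counting the root), so the depth is the number of divisions: log_2(256) = 8

The recursion tree depth is log_2(256) = 8. At each level, the problem size is divided by 2, so it takes 8 divisions to reduce to a base case of size 1. The algorithm makes 2 recursive calls at each level.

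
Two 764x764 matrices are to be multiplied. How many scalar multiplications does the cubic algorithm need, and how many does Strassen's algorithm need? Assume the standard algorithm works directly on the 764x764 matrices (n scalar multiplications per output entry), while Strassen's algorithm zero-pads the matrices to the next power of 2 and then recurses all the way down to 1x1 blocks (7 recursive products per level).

Matrix multiplication for 764x764 matrices:

Strassen's algorithm requires power-of-2 dimensions. Pad 764x764 to 1024x1024 (next power of 2).

Standard algorithm: 764^3 = 445943744 multiplications
Strassen's algorithm: 7^(log2(1024)) = 7^10 = 282475249 multiplications
Savings: 445943744 - 282475249 = 163468495 multiplications

Standard: 445943744 multiplications (764^3). Strassen: 282475249 multiplications (7^10, after padding to 1024x1024). Strassen reduces 8 recursive multiplications to 7 at each level.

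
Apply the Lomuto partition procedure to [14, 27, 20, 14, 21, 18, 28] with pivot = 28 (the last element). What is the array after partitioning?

Lomuto partition with pivot = 28:

Initial array: [14, 27, 20, 14, 21, 18, 28]

arr[0]=14 <= 28: swap with position 0, array becomes [14, 27, 20, 14, 21, 18, 28]
arr[1]=27 <= 28: swap with position 1, array becomes [14, 27, 20, 14, 21, 18, 28]
arr[2]=20 <= 28: swap with position 2, array becomes [14, 27, 20, 14, 21, 18, 28]
arr[3]=14 <= 28: swap with position 3, array becomes [14, 27, 20, 14, 21, 18, 28]
arr[4]=21 <= 28: swap with position 4, array becomes [14, 27, 20, 14, 21, 18, 28]
arr[5]=18 <= 28: swap with position 5, array becomes [14, 27, 20, 14, 21, 18, 28]

Place pivot at position 6: [14, 27, 20, 14, 21, 18, 28]
Pivot position: 6

After partitioning with pivot 28, the array becomes [14, 27, 20, 14, 21, 18, 28]. The pivot is placed at index 6. All elements to the left of the pivot are <= 28, and all elements to the right are > 28.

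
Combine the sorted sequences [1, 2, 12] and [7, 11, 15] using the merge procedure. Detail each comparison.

Merging process:

Compare 1 vs 7: take 1 from left. Merged: [1]
Compare 2 vs 7: take 2 from left. Merged: [1, 2]
Compare 12 vs 7: take 7 from right. Merged: [1, 2, 7]
Compare 12 vs 11: take 11 from right. Merged: [1, 2, 7, 11]
Compare 12 vs 15: take 12 from left. Merged: [1, 2, 7, 11, 12]
Append remaining from right: [15]. Merged: [1, 2, 7, 11, 12, 15]

Final merged array: [1, 2, 7, 11, 12, 15]
Total comparisons: 5

The merged array is [1, 2, 7, 11, 12, 15], requiring 5 comparisons. The merge step runs in O(n) time where n is the total number of elements.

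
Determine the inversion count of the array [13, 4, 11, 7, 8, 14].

Finding inversions in [13, 4, 11, 7, 8, 14]:

(0, 1): arr[0]=13 > arr[1]=4
(0, 2): arr[0]=13 > arr[2]=11
(0, 3): arr[0]=13 > arr[3]=7
(0, 4): arr[0]=13 > arr[4]=8
(2, 3): arr[2]=11 > arr[3]=7
(2, 4): arr[2]=11 > arr[4]=8

Total inversions: 6

The array has 6 inversion(s): (0,1), (0,2), (0,3), (0,4), (2,3), (2,4). Each pair (i,j) satisfies i < j and arr[i] > arr[j].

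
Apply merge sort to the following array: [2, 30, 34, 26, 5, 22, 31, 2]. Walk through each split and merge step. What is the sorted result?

Merge sort trace:

Split: [2, 30, 34, 26, 5, 22, 31, 2] -> [2, 30, 34, 26] and [5, 22, 31, 2]
  Split: [2, 30, 34, 26] -> [2, 30] and [34, 26]
    Split: [2, 30] -> [2] and [30]
    Merge: [2] + [30] -> [2, 30]
    Split: [34, 26] -> [34] and [26]
    Merge: [34] + [26] -> [26, 34]
  Merge: [2, 30] + [26, 34] -> [2, 26, 30, 34]
  Split: [5, 22, 31, 2] -> [5, 22] and [31, 2]
    Split: [5, 22] -> [5] and [22]
    Merge: [5] + [22] -> [5, 22]
    Split: [31, 2] -> [31] and [2]
    Merge: [31] + [2] -> [2, 31]
  Merge: [5, 22] + [2, 31] -> [2, 5, 22, 31]
Merge: [2, 26, 30, 34] + [2, 5, 22, 31] -> [2, 2, 5, 22, 26, 30, 31, 34]

Final sorted array: [2, 2, 5, 22, 26, 30, 31, 34]

The merge sort proceeds by recursively splitting the array and merging sorted halves.
After all merges, the sorted array is [2, 2, 5, 22, 26, 30, 31, 34].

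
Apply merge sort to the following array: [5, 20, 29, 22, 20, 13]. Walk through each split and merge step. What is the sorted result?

Merge sort trace:

Split: [5, 20, 29, 22, 20, 13] -> [5, 20, 29] and [22, 20, 13]
  Split: [5, 20, 29] -> [5] and [20, 29]
    Split: [20, 29] -> [20] and [29]
    Merge: [20] + [29] -> [20, 29]
  Merge: [5] + [20, 29] -> [5, 20, 29]
  Split: [22, 20, 13] -> [22] and [20, 13]
    Split: [20, 13] -> [20] and [13]
    Merge: [20] + [13] -> [13, 20]
  Merge: [22] + [13, 20] -> [13, 20, 22]
Merge: [5, 20, 29] + [13, 20, 22] -> [5, 13, 20, 20, 22, 29]

Final sorted array: [5, 13, 20, 20, 22, 29]

The merge sort proceeds by recursively splitting the array and merging sorted halves.
After all merges, the sorted array is [5, 13, 20, 20, 22, 29].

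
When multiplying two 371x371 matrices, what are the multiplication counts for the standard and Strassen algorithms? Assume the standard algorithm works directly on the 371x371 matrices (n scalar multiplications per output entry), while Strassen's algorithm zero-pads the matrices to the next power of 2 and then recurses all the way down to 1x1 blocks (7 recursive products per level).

Matrix multiplication for 371x371 matrices:

Strassen's algorithm requires power-of-2 dimensions. Pad 371x371 to 512x512 (next power of 2).

Standard algorithm: 371^3 = 51064811 multiplications
Strassen's algorithm: 7^(log2(512)) = 7^9 = 40353607 multiplications
Savings: 51064811 - 40353607 = 10711204 multiplications

Standard: 51064811 multiplications (371^3). Strassen: 40353607 multiplications (7^9, after padding to 512x512). Strassen reduces 8 recursive multiplications to 7 at each level.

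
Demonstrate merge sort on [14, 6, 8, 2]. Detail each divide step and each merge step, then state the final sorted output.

Merge sort trace:

Split: [14, 6, 8, 2] -> [14, 6] and [8, 2]
  Split: [14, 6] -> [14] and [6]
  Merge: [14] + [6] -> [6, 14]
  Split: [8, 2] -> [8] and [2]
  Merge: [8] + [2] -> [2, 8]
Merge: [6, 14] + [2, 8] -> [2, 6, 8, 14]

Final sorted array: [2, 6, 8, 14]

The merge sort proceeds by recursively splitting the array and merging sorted halves.
After all merges, the sorted array is [2, 6, 8, 14].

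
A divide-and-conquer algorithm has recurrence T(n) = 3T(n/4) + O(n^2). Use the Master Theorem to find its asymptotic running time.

Master Theorem for T(n) = 3T(n/4) + O(n^2):

a = 3, b = 4, c = 2
log_b(a) = log_4(3) = 0.7925

Case 3: c = 2 > log_4(3) = 0.7925
T(n) = O(n^2) = O(n^2)

For T(n) = 3T(n/4) + O(n^2): log_4(3) = 0.7925. This is Case 3 of the Master Theorem (c > log_b(a), work dominated by root), giving O(n^2).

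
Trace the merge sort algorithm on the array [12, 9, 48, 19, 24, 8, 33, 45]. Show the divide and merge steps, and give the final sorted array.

Merge sort trace:

Split: [12, 9, 48, 19, 24, 8, 33, 45] -> [12, 9, 48, 19] and [24, 8, 33, 45]
  Split: [12, 9, 48, 19] -> [12, 9] and [48, 19]
    Split: [12, 9] -> [12] and [9]
    Merge: [12] + [9] -> [9, 12]
    Split: [48, 19] -> [48] and [19]
    Merge: [48] + [19] -> [19, 48]
  Merge: [9, 12] + [19, 48] -> [9, 12, 19, 48]
  Split: [24, 8, 33, 45] -> [24, 8] and [33, 45]
    Split: [24, 8] -> [24] and [8]
    Merge: [24] + [8] -> [8, 24]
    Split: [33, 45] -> [33] and [45]
    Merge: [33] + [45] -> [33, 45]
  Merge: [8, 24] + [33, 45] -> [8, 24, 33, 45]
Merge: [9, 12, 19, 48] + [8, 24, 33, 45] -> [8, 9, 12, 19, 24, 33, 45, 48]

Final sorted array: [8, 9, 12, 19, 24, 33, 45, 48]

The merge sort proceeds by recursively splitting the array and merging sorted halves.
After all merges, the sorted array is [8, 9, 12, 19, 24, 33, 45, 48].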